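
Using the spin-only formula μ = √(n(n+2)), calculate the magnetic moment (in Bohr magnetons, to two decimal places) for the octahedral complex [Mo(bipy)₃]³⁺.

bipy is neutral, so the +3 overall charge sits on Mo: oxidation state +3.
Mo³⁺: group 6, so d-count = 6 − 3 = 3.
Configuration: t₂g³ eg⁰ → 3 unpaired electrons.
μ(spin-only) = √[3(3+2)] = √15 ≈ 3.87 Bohr magnetons.

3.87 Bohr magnetons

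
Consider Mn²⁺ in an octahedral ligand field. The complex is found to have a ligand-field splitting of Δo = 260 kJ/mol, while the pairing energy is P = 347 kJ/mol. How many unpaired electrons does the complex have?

5

Group 7 minus oxidation state +2 gives a d⁵ configuration for Mn²⁺.
With Δo < P the complex is high-spin.
That gives t₂g³ eg².
Unpaired electrons: 5.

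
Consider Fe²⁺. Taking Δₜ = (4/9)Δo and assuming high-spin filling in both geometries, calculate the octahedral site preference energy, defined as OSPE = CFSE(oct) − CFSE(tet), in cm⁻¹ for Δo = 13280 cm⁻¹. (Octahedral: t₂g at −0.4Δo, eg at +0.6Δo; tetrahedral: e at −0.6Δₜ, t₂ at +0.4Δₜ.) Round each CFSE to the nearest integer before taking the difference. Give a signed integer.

-1771

Group 8 minus oxidation state +2 gives a d⁶ configuration for Fe²⁺.
Octahedral (high-spin): t2g^4 e_g^2, CFSE = 4(−0.4) + 2(+0.6) = -0.4Δo = -0.4 × 13280 = -5312 cm⁻¹.
Tetrahedral e^3 t2^3 gives -0.6Δₜ = -0.6 × (4/9) × 13280 = -3541 cm⁻¹.
Subtracting, OSPE = -5312 − (-3541) = -1771 cm⁻¹.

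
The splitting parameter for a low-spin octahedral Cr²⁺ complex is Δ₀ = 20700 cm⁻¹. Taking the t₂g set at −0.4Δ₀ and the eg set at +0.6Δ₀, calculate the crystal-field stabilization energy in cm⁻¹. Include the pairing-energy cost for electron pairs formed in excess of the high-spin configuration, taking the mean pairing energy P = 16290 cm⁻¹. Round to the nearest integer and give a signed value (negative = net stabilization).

-16830

Cr²⁺: group 6, so d-count = 6 − 2 = 4.
The d⁴ electrons fill as t₂g⁴ eg⁰.
Orbital CFSE = 4(-0.4) + 0(0.6) = -1.6Δ₀ = -1.6 × 20700 = -33120 cm⁻¹.
Relative to high-spin t₂g³ eg¹ (0 paired), the low-spin configuration has 1 additional pair, contributing +1 × 16290 = +16290 cm⁻¹.
Overall CFSE = -33120 + 16290 = -16830 cm⁻¹.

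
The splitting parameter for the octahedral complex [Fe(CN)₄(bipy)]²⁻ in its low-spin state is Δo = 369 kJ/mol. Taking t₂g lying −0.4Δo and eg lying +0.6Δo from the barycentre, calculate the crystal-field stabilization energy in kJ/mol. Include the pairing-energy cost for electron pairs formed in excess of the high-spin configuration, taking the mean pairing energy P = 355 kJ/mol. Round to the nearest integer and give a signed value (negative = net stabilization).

-176

Ligand charges: 4×(-1) from CN⁻ and 1×(+0) from bipy sum to -4; with overall charge -2, Fe is +2.
Group 8 minus oxidation state +2 gives a d⁶ configuration for Fe²⁺.
Configuration: t₂g⁶ eg⁰.
Orbital CFSE = 6(-0.4) + 0(0.6) = -2.4Δo = -2.4 × 369 = -886 kJ/mol.
Pairing penalty: 3 pairs vs 1 in the high-spin reference → 2 extra × P = 710 kJ/mol.
Net CFSE = -886 + 710 = -176 kJ/mol.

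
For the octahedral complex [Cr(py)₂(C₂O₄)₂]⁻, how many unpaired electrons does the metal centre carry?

3

Ligand charges: 2×(+0) from py and 2×(-2) from C₂O₄²⁻ sum to -4; with overall charge -1, Cr is +3.
Cr³⁺: group 6, so d-count = 6 − 3 = 3.
Configuration: t₂g³ eg⁰, giving 3 unpaired electrons.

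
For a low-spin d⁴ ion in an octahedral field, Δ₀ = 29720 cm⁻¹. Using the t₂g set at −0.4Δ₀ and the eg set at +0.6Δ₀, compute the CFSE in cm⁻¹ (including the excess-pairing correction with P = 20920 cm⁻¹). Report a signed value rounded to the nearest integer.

-26632

The d⁴ electrons fill as t₂g⁴ eg⁰.
Orbital CFSE = 4(-0.4) + 0(0.6) = -1.6Δ₀ = -1.6 × 29720 = -47552 cm⁻¹.
High-spin d⁴ would be t₂g³ eg¹ with 0 pairs; low-spin has 1, so 1 excess pair costs +1P = +20920 cm⁻¹.
Combining: -47552 + 20920 = -26632 cm⁻¹.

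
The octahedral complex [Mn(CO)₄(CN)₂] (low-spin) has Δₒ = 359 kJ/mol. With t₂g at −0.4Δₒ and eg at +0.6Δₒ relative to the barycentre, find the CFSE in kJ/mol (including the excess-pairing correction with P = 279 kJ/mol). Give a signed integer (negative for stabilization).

-160

Ligand charges: 4×(+0) from CO and 2×(-1) from CN⁻ sum to -2; with overall charge +0, Mn is +2.
Group 7 minus oxidation state +2 gives a d⁵ configuration for Mn²⁺.
The d⁵ electrons fill as t₂g⁵ eg⁰.
Orbital CFSE = 5(-0.4) + 0(0.6) = -2.0Δₒ = -2.0 × 359 = -718 kJ/mol.
Relative to high-spin t₂g³ eg² (0 paired), the low-spin configuration has 2 additional pairs, contributing +2 × 279 = +558 kJ/mol.
Net CFSE = -718 + 558 = -160 kJ/mol.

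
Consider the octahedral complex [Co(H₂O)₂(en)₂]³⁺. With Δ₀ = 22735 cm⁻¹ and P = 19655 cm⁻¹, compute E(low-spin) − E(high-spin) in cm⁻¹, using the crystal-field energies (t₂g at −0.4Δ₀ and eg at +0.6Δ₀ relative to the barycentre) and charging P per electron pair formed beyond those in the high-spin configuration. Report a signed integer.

Ligand charges: 2×(+0) from H₂O and 2×(+0) from en sum to +0; with overall charge +3, Co is +3.
Co sits in group 9; removing 3 electrons leaves Co³⁺ with 9 − 3 = 6 d electrons.
High-spin: t₂g⁴ eg², CFSE = -0.4Δ₀ = -9094 cm⁻¹.
For low-spin the configuration is t₂g⁶ eg⁰: orbital energy -2.4 × 22735 = -54564 cm⁻¹, and 2 additional pairs relative to high-spin add 39310 cm⁻¹, giving -15254 cm⁻¹.
Thus E(LS) − E(HS) = -6160 cm⁻¹.

-6160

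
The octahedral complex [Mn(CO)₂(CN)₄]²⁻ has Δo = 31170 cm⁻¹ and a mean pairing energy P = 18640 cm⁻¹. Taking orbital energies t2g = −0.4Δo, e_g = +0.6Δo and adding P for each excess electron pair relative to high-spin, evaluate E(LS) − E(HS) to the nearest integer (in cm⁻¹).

Ligand charges: 2×(+0) from CO and 4×(-1) from CN⁻ sum to -4; with overall charge -2, Mn is +2.
Group 7 minus oxidation state +2 gives a d⁵ configuration for Mn²⁺.
High-spin d⁵ fills as t2g^3 e_g^2 with CFSE 3(−0.4) + 2(+0.6) = 0.0Δo = 0 cm⁻¹.
Low-spin t2g^5 e_g^0 gives -2.0Δo = -62340 cm⁻¹, but forming 2 extra pairs costs 2P = 37280 cm⁻¹, so E(LS) = -62340 + 37280 = -25060 cm⁻¹.
The difference is -25060 − (0) = -25060 cm⁻¹, so low-spin lies lower.

-25060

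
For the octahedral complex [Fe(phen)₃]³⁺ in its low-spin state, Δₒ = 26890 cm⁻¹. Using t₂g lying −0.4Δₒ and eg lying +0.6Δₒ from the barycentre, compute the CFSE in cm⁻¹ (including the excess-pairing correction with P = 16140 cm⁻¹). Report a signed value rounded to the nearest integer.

-21500

phen is neutral, so the +3 overall charge sits on Fe: oxidation state +3.
Fe³⁺: group 8, so d-count = 8 − 3 = 5.
Electron filling gives t₂g⁵ eg⁰.
The orbital stabilization is -2.0Δₒ = -2.0 × 26890 = -53780 cm⁻¹.
Relative to high-spin t₂g³ eg² (0 paired), the low-spin configuration has 2 additional pairs, contributing +2 × 16140 = +32280 cm⁻¹.
Combining: -53780 + 32280 = -21500 cm⁻¹.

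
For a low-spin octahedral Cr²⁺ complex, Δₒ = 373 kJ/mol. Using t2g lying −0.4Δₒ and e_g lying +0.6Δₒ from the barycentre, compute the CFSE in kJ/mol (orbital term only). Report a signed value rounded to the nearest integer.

-597

Cr is in group 6, so Cr²⁺ is d⁴ (6 − 2 = 4).
Electron filling gives t2g^4 e_g^0.
The orbital stabilization is -1.6Δₒ = -1.6 × 373 = -597 kJ/mol.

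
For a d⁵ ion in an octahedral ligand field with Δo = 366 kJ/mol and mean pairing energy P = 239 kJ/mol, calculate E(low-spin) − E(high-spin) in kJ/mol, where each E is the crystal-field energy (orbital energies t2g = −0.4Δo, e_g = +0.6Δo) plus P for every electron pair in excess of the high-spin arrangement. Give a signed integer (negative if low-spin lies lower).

-254

High-spin: t2g^3 e_g^2, CFSE = 0.0Δo = 0 kJ/mol.
Low-spin: t2g^5 e_g^0, orbital CFSE = -2.0Δo = -732 kJ/mol; plus 2 excess pairs × P = +478 kJ/mol; total -254 kJ/mol.
The difference is -254 − (0) = -254 kJ/mol, so low-spin lies lower.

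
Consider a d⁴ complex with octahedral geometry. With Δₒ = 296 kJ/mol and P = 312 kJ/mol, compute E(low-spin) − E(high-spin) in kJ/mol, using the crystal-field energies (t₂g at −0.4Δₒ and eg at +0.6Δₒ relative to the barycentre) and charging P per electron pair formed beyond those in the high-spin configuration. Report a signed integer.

In the high-spin limit (t₂g³ eg¹) the orbital term is -0.6Δₒ = -178 kJ/mol, with no excess pairing.
Low-spin: t₂g⁴ eg⁰, orbital CFSE = -1.6Δₒ = -474 kJ/mol; plus 1 excess pair × P = +312 kJ/mol; total -162 kJ/mol.
E(LS) − E(HS) = -162 − (-178) = 16 kJ/mol.

16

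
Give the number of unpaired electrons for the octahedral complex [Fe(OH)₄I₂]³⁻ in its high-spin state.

Ligand charges: 4×(-1) from OH⁻ and 2×(-1) from I⁻ sum to -6; with overall charge -3, Fe is +3.
Group 8 minus oxidation state +3 gives a d⁵ configuration for Fe³⁺.
Configuration: t₂g³ eg², giving 5 unpaired electrons.

5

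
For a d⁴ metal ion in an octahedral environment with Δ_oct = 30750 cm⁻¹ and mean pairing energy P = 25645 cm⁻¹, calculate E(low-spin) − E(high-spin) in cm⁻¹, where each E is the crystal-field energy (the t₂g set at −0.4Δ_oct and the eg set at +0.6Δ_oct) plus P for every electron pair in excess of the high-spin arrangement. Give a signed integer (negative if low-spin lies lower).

High-spin d⁴ fills as t₂g³ eg¹ with CFSE 3(−0.4) + 1(+0.6) = -0.6Δ_oct = -18450 cm⁻¹.
For low-spin the configuration is t₂g⁴ eg⁰: orbital energy -1.6 × 30750 = -49200 cm⁻¹, and 1 additional pair relative to high-spin adds 25645 cm⁻¹, giving -23555 cm⁻¹.
E(LS) − E(HS) = -23555 − (-18450) = -5105 cm⁻¹.

-5105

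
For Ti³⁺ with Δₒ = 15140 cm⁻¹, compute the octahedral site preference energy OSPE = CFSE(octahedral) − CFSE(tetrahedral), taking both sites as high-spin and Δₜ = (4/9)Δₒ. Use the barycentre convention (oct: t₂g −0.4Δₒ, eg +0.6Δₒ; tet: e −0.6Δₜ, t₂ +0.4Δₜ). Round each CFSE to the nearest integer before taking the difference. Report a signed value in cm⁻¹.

Group 4 minus oxidation state +3 gives a d¹ configuration for Ti³⁺.
In an octahedral site d¹ (HS) is t₂g¹ eg⁰, giving CFSE(oct) = -0.4Δₒ = -6056 cm⁻¹.
Tetrahedral e¹ t₂⁰ gives -0.6Δₜ = -0.6 × (4/9) × 15140 = -4037 cm⁻¹.
OSPE = -6056 − (-4037) = -2019 cm⁻¹.

-2019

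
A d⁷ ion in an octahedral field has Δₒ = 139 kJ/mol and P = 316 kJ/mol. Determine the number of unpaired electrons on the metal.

3

Δₒ < P, so pairing is avoided: the ground state is high-spin.
Filling d⁷ accordingly: t2g^5 e_g^2.
Unpaired electrons: 3.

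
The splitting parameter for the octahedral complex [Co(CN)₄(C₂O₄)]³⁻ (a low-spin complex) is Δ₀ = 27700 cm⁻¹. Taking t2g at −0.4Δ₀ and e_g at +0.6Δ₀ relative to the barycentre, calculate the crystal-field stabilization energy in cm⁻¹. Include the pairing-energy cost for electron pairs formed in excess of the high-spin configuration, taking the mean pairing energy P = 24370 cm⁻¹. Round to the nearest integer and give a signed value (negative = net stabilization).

Ligand charges: 4×(-1) from CN⁻ and 1×(-2) from C₂O₄²⁻ sum to -6; with overall charge -3, Co is +3.
Co is in group 9, so Co³⁺ is d⁶ (9 − 3 = 6).
Electron filling gives t2g^6 e_g^0.
The orbital stabilization is -2.4Δ₀ = -2.4 × 27700 = -66480 cm⁻¹.
Pairing penalty: 3 pairs vs 1 in the high-spin reference → 2 extra × P = 48740 cm⁻¹.
Overall CFSE = -66480 + 48740 = -17740 cm⁻¹.

-17740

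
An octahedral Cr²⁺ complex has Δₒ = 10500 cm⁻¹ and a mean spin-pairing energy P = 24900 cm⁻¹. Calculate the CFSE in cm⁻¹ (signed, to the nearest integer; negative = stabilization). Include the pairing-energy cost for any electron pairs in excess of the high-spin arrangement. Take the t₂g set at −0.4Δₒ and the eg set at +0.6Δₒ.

Cr is in group 6, so Cr²⁺ is d⁴ (6 − 2 = 4).
Since Δₒ = 10500 cm⁻¹ < P = 24900 cm⁻¹, the complex adopts the high-spin configuration.
Filling d⁴ accordingly: t₂g³ eg¹.
Orbital CFSE = -0.6Δₒ = -0.6 × 10500 = -6300 cm⁻¹.
High-spin has no excess pairs, so no pairing correction applies.

-6300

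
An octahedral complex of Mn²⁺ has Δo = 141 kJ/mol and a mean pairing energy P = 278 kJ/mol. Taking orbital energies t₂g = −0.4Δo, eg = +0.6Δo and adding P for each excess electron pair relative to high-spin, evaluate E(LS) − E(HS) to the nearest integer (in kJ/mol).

274

Mn²⁺: group 7, so d-count = 7 − 2 = 5.
High-spin: t₂g³ eg², CFSE = 0.0Δo = 0 kJ/mol.
Low-spin: t₂g⁵ eg⁰, orbital CFSE = -2.0Δo = -282 kJ/mol; plus 2 excess pairs × P = +556 kJ/mol; total 274 kJ/mol.
The difference is 274 − (0) = 274 kJ/mol, so high-spin lies lower.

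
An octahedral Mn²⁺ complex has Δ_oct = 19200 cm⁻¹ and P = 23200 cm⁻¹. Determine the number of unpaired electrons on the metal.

5

Group 7 minus oxidation state +2 gives a d⁵ configuration for Mn²⁺.
Since Δ_oct = 19200 cm⁻¹ < P = 23200 cm⁻¹, the complex adopts the high-spin configuration.
Configuration: t₂g³ eg².
Unpaired electrons: 5.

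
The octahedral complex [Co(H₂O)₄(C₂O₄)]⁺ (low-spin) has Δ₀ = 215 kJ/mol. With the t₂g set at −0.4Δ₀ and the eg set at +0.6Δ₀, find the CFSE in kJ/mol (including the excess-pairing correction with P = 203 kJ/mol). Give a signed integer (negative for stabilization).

Ligand charges: 4×(+0) from H₂O and 1×(-2) from C₂O₄²⁻ sum to -2; with overall charge +1, Co is +3.
Group 9 minus oxidation state +3 gives a d⁶ configuration for Co³⁺.
The d⁶ electrons fill as t₂g⁶ eg⁰.
CFSE(orbital) = 6×(-0.4Δ₀) + 0×(0.6Δ₀) = -2.4Δ₀; with Δ₀ = 215 kJ/mol that is -516 kJ/mol.
High-spin d⁶ would be t₂g⁴ eg² with 1 pair; low-spin has 3, so 2 excess pairs cost +2P = +406 kJ/mol.
Combining: -516 + 406 = -110 kJ/mol.

-110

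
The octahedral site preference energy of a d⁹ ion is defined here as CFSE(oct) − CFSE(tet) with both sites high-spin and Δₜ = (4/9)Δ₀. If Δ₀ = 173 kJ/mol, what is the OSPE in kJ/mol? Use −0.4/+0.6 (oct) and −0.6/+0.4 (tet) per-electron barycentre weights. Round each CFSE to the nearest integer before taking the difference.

In an octahedral site d⁹ (HS) is t2g^6 e_g^3, giving CFSE(oct) = -0.6Δ₀ = -104 kJ/mol.
Tetrahedral: e^4 t2^5, CFSE = 4(−0.6) + 5(+0.4) = -0.4Δₜ = -0.4 × (4/9) × 173 = -31 kJ/mol.
OSPE = -104 − (-31) = -73 kJ/mol.

-73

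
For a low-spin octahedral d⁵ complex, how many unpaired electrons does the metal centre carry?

Configuration: t₂g⁵ eg⁰, giving 1 unpaired electron.

1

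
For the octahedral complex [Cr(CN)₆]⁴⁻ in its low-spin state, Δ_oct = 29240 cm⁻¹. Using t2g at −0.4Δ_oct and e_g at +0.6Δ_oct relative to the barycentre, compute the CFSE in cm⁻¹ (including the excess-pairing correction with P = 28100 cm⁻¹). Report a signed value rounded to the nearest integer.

-18684

Each CN⁻ contributes -1; 6 × (-1) = -6. With overall charge -4, Cr is in the +2 oxidation state.
Group 6 minus oxidation state +2 gives a d⁴ configuration for Cr²⁺.
Electron filling gives t2g^4 e_g^0.
Orbital CFSE = 4(-0.4) + 0(0.6) = -1.6Δ_oct = -1.6 × 29240 = -46784 cm⁻¹.
Pairing penalty: 1 pair vs 0 in the high-spin reference → 1 extra × P = 28100 cm⁻¹.
Net CFSE = -46784 + 28100 = -18684 cm⁻¹.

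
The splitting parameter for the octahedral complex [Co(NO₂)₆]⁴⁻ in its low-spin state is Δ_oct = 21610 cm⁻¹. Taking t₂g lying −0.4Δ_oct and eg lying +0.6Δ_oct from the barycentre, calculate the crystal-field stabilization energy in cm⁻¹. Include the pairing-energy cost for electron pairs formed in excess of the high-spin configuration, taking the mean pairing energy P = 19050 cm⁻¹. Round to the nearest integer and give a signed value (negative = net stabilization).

Each NO₂⁻ contributes -1; 6 × (-1) = -6. With overall charge -4, Co is in the +2 oxidation state.
Group 9 minus oxidation state +2 gives a d⁷ configuration for Co²⁺.
Configuration: t₂g⁶ eg¹.
Orbital CFSE = 6(-0.4) + 1(0.6) = -1.8Δ_oct = -1.8 × 21610 = -38898 cm⁻¹.
Pairing penalty: 3 pairs vs 2 in the high-spin reference → 1 extra × P = 19050 cm⁻¹.
Combining: -38898 + 19050 = -19848 cm⁻¹.

-19848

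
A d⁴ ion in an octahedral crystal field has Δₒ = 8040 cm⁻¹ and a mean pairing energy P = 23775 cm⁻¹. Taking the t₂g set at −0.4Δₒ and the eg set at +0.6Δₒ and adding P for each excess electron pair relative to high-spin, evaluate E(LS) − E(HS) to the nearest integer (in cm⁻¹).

High-spin: t₂g³ eg¹, CFSE = -0.6Δₒ = -4824 cm⁻¹.
Low-spin: t₂g⁴ eg⁰, orbital CFSE = -1.6Δₒ = -12864 cm⁻¹; plus 1 excess pair × P = +23775 cm⁻¹; total 10911 cm⁻¹.
E(LS) − E(HS) = 10911 − (-4824) = 15735 cm⁻¹.

15735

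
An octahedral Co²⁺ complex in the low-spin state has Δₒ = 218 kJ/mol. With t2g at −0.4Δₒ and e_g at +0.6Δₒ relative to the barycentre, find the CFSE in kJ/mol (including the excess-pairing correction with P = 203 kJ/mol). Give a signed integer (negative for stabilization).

Co²⁺: group 9, so d-count = 9 − 2 = 7.
Electron filling gives t2g^6 e_g^1.
The orbital stabilization is -1.8Δₒ = -1.8 × 218 = -392 kJ/mol.
High-spin d⁷ would be t2g^5 e_g^2 with 2 pairs; low-spin has 3, so 1 excess pair costs +1P = +203 kJ/mol.
Overall CFSE = -392 + 203 = -189 kJ/mol.

-189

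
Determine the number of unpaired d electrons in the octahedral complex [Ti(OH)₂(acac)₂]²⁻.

Ligand charges: 2×(-1) from OH⁻ and 2×(-1) from acac⁻ sum to -4; with overall charge -2, Ti is +2.
Ti sits in group 4; removing 2 electrons leaves Ti²⁺ with 4 − 2 = 2 d electrons.
Configuration: t2g^2 e_g^0, giving 2 unpaired electrons.

2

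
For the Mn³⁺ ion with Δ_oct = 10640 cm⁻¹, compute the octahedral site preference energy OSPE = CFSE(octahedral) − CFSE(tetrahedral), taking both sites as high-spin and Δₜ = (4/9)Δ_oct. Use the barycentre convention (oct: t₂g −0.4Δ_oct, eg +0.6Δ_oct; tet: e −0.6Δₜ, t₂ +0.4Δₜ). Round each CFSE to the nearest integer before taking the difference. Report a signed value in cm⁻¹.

Group 7 minus oxidation state +3 gives a d⁴ configuration for Mn³⁺.
Octahedral (high-spin): t₂g³ eg¹, CFSE = 3(−0.4) + 1(+0.6) = -0.6Δ_oct = -0.6 × 10640 = -6384 cm⁻¹.
In a tetrahedral site the filling is e² t₂²: CFSE(tet) = -0.4Δₜ = -0.4 × (4/9)(10640) = -1892 cm⁻¹.
Subtracting, OSPE = -6384 − (-1892) = -4492 cm⁻¹.

-4492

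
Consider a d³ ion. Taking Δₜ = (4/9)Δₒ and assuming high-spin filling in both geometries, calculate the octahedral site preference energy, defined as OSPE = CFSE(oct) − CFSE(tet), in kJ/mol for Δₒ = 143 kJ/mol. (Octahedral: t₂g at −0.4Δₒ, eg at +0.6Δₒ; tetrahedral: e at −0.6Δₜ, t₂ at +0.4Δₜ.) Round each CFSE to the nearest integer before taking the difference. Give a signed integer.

-121

In an octahedral site d³ (HS) is t2g^3 e_g^0, giving CFSE(oct) = -1.2Δₒ = -172 kJ/mol.
In a tetrahedral site the filling is e^2 t2^1: CFSE(tet) = -0.8Δₜ = -0.8 × (4/9)(143) = -51 kJ/mol.
OSPE = -172 − (-51) = -121 kJ/mol.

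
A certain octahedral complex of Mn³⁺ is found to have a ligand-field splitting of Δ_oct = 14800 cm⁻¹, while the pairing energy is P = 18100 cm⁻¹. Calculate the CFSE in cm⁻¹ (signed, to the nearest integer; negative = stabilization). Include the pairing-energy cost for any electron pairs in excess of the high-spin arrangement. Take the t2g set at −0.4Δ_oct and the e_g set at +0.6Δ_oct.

Mn is in group 7, so Mn³⁺ is d⁴ (7 − 3 = 4).
Since Δ_oct = 14800 cm⁻¹ < P = 18100 cm⁻¹, the complex adopts the high-spin configuration.
Filling d⁴ accordingly: t2g^3 e_g^1.
Orbital CFSE = -0.6Δ_oct = -0.6 × 14800 = -8880 cm⁻¹.
High-spin has no excess pairs, so no pairing correction applies.

-8880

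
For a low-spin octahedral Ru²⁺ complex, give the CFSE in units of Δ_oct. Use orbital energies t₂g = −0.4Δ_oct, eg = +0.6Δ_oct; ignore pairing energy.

-2.4 Δ_oct

Ru is in group 8, so Ru²⁺ is d⁶ (8 − 2 = 6).
Configuration: t₂g⁶ eg⁰.
CFSE = 6(-0.4Δ_oct) + 0(0.6Δ_oct) = -2.4Δ_oct + 0.0Δ_oct = -2.4Δ_oct.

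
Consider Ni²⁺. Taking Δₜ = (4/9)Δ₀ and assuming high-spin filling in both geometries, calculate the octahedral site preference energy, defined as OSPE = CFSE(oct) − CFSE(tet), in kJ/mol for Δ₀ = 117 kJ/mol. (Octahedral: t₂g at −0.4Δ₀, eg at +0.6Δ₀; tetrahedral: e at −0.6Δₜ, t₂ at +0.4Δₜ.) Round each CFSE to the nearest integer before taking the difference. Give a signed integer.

Ni²⁺: group 10, so d-count = 10 − 2 = 8.
In an octahedral site d⁸ (HS) is t2g^6 e_g^2, giving CFSE(oct) = -1.2Δ₀ = -140 kJ/mol.
Tetrahedral: e^4 t2^4, CFSE = 4(−0.6) + 4(+0.4) = -0.8Δₜ = -0.8 × (4/9) × 117 = -42 kJ/mol.
Subtracting, OSPE = -140 − (-42) = -98 kJ/mol.

-98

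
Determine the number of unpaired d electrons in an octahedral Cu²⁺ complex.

1

Cu sits in group 11; removing 2 electrons leaves Cu²⁺ with 11 − 2 = 9 d electrons.
Configuration: t2g^6 e_g^3, giving 1 unpaired electron.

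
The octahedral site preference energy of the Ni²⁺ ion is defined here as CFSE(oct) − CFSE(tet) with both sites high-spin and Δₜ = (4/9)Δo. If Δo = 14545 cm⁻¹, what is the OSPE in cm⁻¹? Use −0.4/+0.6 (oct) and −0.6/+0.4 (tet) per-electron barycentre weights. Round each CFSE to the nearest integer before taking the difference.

-12282

Group 10 minus oxidation state +2 gives a d⁸ configuration for Ni²⁺.
Octahedral (high-spin): t2g^6 e_g^2, CFSE = 6(−0.4) + 2(+0.6) = -1.2Δo = -1.2 × 14545 = -17454 cm⁻¹.
Tetrahedral e^4 t2^4 gives -0.8Δₜ = -0.8 × (4/9) × 14545 = -5172 cm⁻¹.
OSPE = -17454 − (-5172) = -12282 cm⁻¹.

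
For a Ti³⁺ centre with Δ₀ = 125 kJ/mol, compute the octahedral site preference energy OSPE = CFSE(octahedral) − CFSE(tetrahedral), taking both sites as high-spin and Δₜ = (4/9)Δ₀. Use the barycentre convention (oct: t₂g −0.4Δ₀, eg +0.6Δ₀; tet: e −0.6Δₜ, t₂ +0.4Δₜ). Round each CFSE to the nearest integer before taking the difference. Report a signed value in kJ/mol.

-17

Ti is in group 4, so Ti³⁺ is d¹ (4 − 3 = 1).
In an octahedral site d¹ (HS) is t₂g¹ eg⁰, giving CFSE(oct) = -0.4Δ₀ = -50 kJ/mol.
Tetrahedral: e¹ t₂⁰, CFSE = 1(−0.6) + 0(+0.4) = -0.6Δₜ = -0.6 × (4/9) × 125 = -33 kJ/mol.
Subtracting, OSPE = -50 − (-33) = -17 kJ/mol.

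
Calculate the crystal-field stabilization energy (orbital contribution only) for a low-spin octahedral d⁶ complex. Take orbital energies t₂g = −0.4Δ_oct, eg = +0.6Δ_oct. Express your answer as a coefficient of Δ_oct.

Configuration: t₂g⁶ eg⁰.
CFSE = 6(-0.4Δ_oct) + 0(0.6Δ_oct) = -2.4Δ_oct + 0.0Δ_oct = -2.4Δ_oct.

-2.4 Δ_oct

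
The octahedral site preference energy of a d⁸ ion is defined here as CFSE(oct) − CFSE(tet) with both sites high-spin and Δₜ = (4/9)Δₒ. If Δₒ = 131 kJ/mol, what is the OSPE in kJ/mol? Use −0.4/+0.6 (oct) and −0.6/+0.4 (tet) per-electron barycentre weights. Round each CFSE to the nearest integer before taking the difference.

In an octahedral site d⁸ (HS) is t2g^6 e_g^2, giving CFSE(oct) = -1.2Δₒ = -157 kJ/mol.
In a tetrahedral site the filling is e^4 t2^4: CFSE(tet) = -0.8Δₜ = -0.8 × (4/9)(131) = -47 kJ/mol.
OSPE = CFSE(oct) − CFSE(tet) = -157 − (-47) = -110 kJ/mol.

-110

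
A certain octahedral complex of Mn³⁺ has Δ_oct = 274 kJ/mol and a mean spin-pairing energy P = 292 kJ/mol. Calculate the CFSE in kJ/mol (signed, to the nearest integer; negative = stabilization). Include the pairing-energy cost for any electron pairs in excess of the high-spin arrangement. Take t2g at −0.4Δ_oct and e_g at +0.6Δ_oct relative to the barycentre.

Mn³⁺: group 7, so d-count = 7 − 3 = 4.
Here Δ_oct < P (274 < 292), so the high-spin state is favoured.
That gives t2g^3 e_g^1.
Orbital CFSE = -0.6Δ_oct = -0.6 × 274 = -164 kJ/mol.
High-spin has no excess pairs, so no pairing correction applies.

-164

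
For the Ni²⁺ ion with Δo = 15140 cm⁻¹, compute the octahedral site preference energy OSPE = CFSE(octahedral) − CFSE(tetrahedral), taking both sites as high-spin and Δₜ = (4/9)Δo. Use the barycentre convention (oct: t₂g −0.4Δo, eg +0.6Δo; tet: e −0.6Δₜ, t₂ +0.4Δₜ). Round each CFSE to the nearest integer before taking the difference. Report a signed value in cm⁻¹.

Ni²⁺: group 10, so d-count = 10 − 2 = 8.
Octahedral high-spin t₂g⁶ eg²: CFSE = -1.2 × 15140 = -18168 cm⁻¹.
In a tetrahedral site the filling is e⁴ t₂⁴: CFSE(tet) = -0.8Δₜ = -0.8 × (4/9)(15140) = -5383 cm⁻¹.
OSPE = CFSE(oct) − CFSE(tet) = -18168 − (-5383) = -12785 cm⁻¹.

-12785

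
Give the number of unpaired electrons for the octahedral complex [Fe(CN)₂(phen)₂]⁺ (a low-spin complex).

1

Ligand charges: 2×(-1) from CN⁻ and 2×(+0) from phen sum to -2; with overall charge +1, Fe is +3.
Fe sits in group 8; removing 3 electrons leaves Fe³⁺ with 8 − 3 = 5 d electrons.
Configuration: t₂g⁵ eg⁰, giving 1 unpaired electron.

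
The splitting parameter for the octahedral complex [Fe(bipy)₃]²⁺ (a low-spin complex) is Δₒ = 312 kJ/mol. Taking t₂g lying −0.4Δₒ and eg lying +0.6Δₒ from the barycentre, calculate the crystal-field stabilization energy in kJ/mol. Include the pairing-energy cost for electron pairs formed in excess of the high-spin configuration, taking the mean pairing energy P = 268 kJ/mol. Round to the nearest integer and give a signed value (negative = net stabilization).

-213

bipy is neutral, so the +2 overall charge sits on Fe: oxidation state +2.
Fe sits in group 8; removing 2 electrons leaves Fe²⁺ with 8 − 2 = 6 d electrons.
Electron filling gives t₂g⁶ eg⁰.
CFSE(orbital) = 6×(-0.4Δₒ) + 0×(0.6Δₒ) = -2.4Δₒ; with Δₒ = 312 kJ/mol that is -749 kJ/mol.
High-spin d⁶ would be t₂g⁴ eg² with 1 pair; low-spin has 3, so 2 excess pairs cost +2P = +536 kJ/mol.
Combining: -749 + 536 = -213 kJ/mol.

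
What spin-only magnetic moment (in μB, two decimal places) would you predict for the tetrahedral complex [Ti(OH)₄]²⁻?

2.83 μB

Each OH⁻ contributes -1; 4 × (-1) = -4. With overall charge -2, Ti is in the +2 oxidation state.
Ti is in group 4, so Ti²⁺ is d² (4 − 2 = 2).
Tetrahedral fields are weak (Δₜ ≈ 4/9 Δₒ), so electrons fill high-spin.
Configuration: e^2 t2^0 → 2 unpaired electrons.
μ(spin-only) = √[2(2+2)] = √8 ≈ 2.83 μB.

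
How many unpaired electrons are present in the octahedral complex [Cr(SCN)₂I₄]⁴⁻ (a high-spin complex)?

4

Ligand charges: 2×(-1) from SCN⁻ and 4×(-1) from I⁻ sum to -6; with overall charge -4, Cr is +2.
Group 6 minus oxidation state +2 gives a d⁴ configuration for Cr²⁺.
Configuration: t2g^3 e_g^1, giving 4 unpaired electrons.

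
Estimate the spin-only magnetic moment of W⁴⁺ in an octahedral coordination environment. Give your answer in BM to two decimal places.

2.83 BM

W⁴⁺: group 6, so d-count = 6 − 4 = 2.
Configuration: t2g^2 e_g^0 → 2 unpaired electrons.
μ(spin-only) = √[2(2+2)] = √8 ≈ 2.83 BM.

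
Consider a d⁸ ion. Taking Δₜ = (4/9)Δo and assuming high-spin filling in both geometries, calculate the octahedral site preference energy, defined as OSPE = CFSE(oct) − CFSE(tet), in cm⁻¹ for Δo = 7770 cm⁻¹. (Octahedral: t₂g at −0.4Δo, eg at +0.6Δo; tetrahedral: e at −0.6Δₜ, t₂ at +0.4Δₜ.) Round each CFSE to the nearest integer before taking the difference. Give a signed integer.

-6561

Octahedral (high-spin): t₂g⁶ eg², CFSE = 6(−0.4) + 2(+0.6) = -1.2Δo = -1.2 × 7770 = -9324 cm⁻¹.
Tetrahedral: e⁴ t₂⁴, CFSE = 4(−0.6) + 4(+0.4) = -0.8Δₜ = -0.8 × (4/9) × 7770 = -2763 cm⁻¹.
OSPE = CFSE(oct) − CFSE(tet) = -9324 − (-2763) = -6561 cm⁻¹.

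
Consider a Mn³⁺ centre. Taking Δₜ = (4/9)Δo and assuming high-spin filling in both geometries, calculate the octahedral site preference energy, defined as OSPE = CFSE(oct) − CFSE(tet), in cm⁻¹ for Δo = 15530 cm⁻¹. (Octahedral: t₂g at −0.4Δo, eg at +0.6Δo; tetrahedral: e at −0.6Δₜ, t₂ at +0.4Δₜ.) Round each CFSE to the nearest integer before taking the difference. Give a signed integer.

Mn sits in group 7; removing 3 electrons leaves Mn³⁺ with 7 − 3 = 4 d electrons.
Octahedral high-spin t₂g³ eg¹: CFSE = -0.6 × 15530 = -9318 cm⁻¹.
Tetrahedral e² t₂² gives -0.4Δₜ = -0.4 × (4/9) × 15530 = -2761 cm⁻¹.
OSPE = -9318 − (-2761) = -6557 cm⁻¹.

-6557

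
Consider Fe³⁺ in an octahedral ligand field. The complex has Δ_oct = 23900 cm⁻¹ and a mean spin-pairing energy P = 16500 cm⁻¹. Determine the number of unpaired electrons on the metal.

Group 8 minus oxidation state +3 gives a d⁵ configuration for Fe³⁺.
Δ_oct > P, so pairing is preferred: the ground state is low-spin.
That gives t₂g⁵ eg⁰.
Unpaired electrons: 1.

1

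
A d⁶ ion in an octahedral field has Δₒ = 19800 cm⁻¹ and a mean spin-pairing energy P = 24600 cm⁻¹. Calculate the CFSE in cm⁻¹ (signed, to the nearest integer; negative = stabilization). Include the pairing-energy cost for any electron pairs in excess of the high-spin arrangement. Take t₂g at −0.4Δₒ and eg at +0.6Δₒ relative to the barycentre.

-7920

Since Δₒ = 19800 cm⁻¹ < P = 24600 cm⁻¹, the complex adopts the high-spin configuration.
Configuration: t₂g⁴ eg².
Orbital CFSE = -0.4Δₒ = -0.4 × 19800 = -7920 cm⁻¹.
High-spin has no excess pairs, so no pairing correction applies.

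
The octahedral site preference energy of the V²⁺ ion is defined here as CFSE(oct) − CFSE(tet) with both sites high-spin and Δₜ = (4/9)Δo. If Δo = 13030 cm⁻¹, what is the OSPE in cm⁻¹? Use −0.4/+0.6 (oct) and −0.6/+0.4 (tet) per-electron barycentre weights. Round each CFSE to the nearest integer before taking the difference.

V sits in group 5; removing 2 electrons leaves V²⁺ with 5 − 2 = 3 d electrons.
In an octahedral site d³ (HS) is t2g^3 e_g^0, giving CFSE(oct) = -1.2Δo = -15636 cm⁻¹.
Tetrahedral e^2 t2^1 gives -0.8Δₜ = -0.8 × (4/9) × 13030 = -4633 cm⁻¹.
Subtracting, OSPE = -15636 − (-4633) = -11003 cm⁻¹.

-11003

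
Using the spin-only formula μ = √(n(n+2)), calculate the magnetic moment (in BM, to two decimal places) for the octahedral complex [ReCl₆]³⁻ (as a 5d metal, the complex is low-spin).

Each Cl⁻ contributes -1; 6 × (-1) = -6. With overall charge -3, Re is in the +3 oxidation state.
Group 7 minus oxidation state +3 gives a d⁴ configuration for Re³⁺.
Configuration: t2g^4 e_g^0 → 2 unpaired electrons.
μ(spin-only) = √[2(2+2)] = √8 ≈ 2.83 BM.

2.83 BM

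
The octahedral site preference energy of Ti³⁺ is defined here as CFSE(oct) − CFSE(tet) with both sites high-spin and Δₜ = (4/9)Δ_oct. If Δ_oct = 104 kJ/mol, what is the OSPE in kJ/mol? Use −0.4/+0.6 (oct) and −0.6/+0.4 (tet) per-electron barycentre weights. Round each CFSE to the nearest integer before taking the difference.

-14

Ti is in group 4, so Ti³⁺ is d¹ (4 − 3 = 1).
Octahedral high-spin t₂g¹ eg⁰: CFSE = -0.4 × 104 = -42 kJ/mol.
Tetrahedral e¹ t₂⁰ gives -0.6Δₜ = -0.6 × (4/9) × 104 = -28 kJ/mol.
OSPE = CFSE(oct) − CFSE(tet) = -42 − (-28) = -14 kJ/mol.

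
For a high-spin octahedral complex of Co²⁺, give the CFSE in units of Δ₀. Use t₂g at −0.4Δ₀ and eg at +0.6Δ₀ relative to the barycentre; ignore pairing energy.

Co sits in group 9; removing 2 electrons leaves Co²⁺ with 9 − 2 = 7 d electrons.
Configuration: t₂g⁵ eg².
CFSE = 5(-0.4Δ₀) + 2(0.6Δ₀) = -2.0Δ₀ + 1.2Δ₀ = -0.8Δ₀.

-0.8 Δ₀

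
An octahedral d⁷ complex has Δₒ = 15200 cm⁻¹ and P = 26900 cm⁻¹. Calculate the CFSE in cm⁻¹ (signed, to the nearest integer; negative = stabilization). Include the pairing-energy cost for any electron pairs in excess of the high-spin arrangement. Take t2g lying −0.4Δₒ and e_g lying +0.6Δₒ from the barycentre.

-12160

Δₒ < P, so pairing is avoided: the ground state is high-spin.
Filling d⁷ accordingly: t2g^5 e_g^2.
Orbital CFSE = -0.8Δₒ = -0.8 × 15200 = -12160 cm⁻¹.
High-spin has no excess pairs, so no pairing correction applies.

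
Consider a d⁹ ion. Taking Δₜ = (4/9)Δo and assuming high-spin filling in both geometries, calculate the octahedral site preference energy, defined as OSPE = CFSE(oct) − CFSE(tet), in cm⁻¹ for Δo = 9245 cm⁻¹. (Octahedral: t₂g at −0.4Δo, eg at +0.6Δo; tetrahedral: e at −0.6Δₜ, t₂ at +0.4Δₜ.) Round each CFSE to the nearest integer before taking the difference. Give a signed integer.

Octahedral high-spin t2g^6 e_g^3: CFSE = -0.6 × 9245 = -5547 cm⁻¹.
In a tetrahedral site the filling is e^4 t2^5: CFSE(tet) = -0.4Δₜ = -0.4 × (4/9)(9245) = -1644 cm⁻¹.
OSPE = -5547 − (-1644) = -3903 cm⁻¹.

-3903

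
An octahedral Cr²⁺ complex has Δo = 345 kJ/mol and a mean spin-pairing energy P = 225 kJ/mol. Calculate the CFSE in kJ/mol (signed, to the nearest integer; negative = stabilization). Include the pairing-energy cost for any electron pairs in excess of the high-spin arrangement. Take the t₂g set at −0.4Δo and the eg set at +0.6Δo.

Group 6 minus oxidation state +2 gives a d⁴ configuration for Cr²⁺.
Since Δo = 345 kJ/mol > P = 225 kJ/mol, the complex adopts the low-spin configuration.
Configuration: t₂g⁴ eg⁰.
Orbital CFSE = -1.6Δo = -1.6 × 345 = -552 kJ/mol.
Excess pairs vs high-spin: 1 − 0 = 1; pairing cost = +225 kJ/mol.
Net CFSE = -552 + 225 = -327 kJ/mol.

-327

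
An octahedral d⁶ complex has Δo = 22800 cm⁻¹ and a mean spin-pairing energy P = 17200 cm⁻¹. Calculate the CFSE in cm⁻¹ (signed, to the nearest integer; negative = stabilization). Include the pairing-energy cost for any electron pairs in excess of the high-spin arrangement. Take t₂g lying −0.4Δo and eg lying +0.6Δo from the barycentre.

Here Δo > P (22800 > 17200), so the low-spin state is favoured.
Filling d⁶ accordingly: t₂g⁶ eg⁰.
Orbital CFSE = -2.4Δo = -2.4 × 22800 = -54720 cm⁻¹.
Excess pairs vs high-spin: 3 − 1 = 2; pairing cost = +34400 cm⁻¹.
Net CFSE = -54720 + 34400 = -20320 cm⁻¹.

-20320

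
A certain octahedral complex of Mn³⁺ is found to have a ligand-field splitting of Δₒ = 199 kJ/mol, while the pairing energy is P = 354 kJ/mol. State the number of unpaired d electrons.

Group 7 minus oxidation state +3 gives a d⁴ configuration for Mn³⁺.
With Δₒ < P the complex is high-spin.
That gives t₂g³ eg¹.
Unpaired electrons: 4.

4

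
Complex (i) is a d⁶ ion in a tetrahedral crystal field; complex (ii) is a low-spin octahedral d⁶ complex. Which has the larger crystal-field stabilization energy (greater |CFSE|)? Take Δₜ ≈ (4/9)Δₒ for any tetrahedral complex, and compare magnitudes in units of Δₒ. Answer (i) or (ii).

(i): With tetrahedral geometry the complex is necessarily high-spin; e^3 t2^3, CFSE = -0.6Δₜ ≈ -0.27Δₒ.
(ii): t₂g⁶ eg⁰, CFSE = -2.4Δₒ.
So (ii) has the larger |CFSE|.

(ii)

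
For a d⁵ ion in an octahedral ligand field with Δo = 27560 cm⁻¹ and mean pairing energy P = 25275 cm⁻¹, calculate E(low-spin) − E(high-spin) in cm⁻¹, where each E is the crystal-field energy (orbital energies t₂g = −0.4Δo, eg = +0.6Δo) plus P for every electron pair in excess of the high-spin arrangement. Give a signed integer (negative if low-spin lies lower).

-4570

High-spin d⁵ fills as t₂g³ eg² with CFSE 3(−0.4) + 2(+0.6) = 0.0Δo = 0 cm⁻¹.
Low-spin t₂g⁵ eg⁰ gives -2.0Δo = -55120 cm⁻¹, but forming 2 extra pairs costs 2P = 50550 cm⁻¹, so E(LS) = -55120 + 50550 = -4570 cm⁻¹.
The difference is -4570 − (0) = -4570 cm⁻¹, so low-spin lies lower.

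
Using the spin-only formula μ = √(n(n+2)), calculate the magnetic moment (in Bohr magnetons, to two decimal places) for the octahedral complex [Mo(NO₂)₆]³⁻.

3.87 Bohr magnetons

Each NO₂⁻ contributes -1; 6 × (-1) = -6. With overall charge -3, Mo is in the +3 oxidation state.
Mo sits in group 6; removing 3 electrons leaves Mo³⁺ with 6 − 3 = 3 d electrons.
Configuration: t2g^3 e_g^0 → 3 unpaired electrons.
μ(spin-only) = √[3(3+2)] = √15 ≈ 3.87 Bohr magnetons.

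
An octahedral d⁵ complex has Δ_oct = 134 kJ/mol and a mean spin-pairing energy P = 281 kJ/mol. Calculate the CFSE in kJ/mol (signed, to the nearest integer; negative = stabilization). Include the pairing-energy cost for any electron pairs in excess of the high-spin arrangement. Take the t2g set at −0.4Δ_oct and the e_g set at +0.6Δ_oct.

Since Δ_oct = 134 kJ/mol < P = 281 kJ/mol, the complex adopts the high-spin configuration.
Filling d⁵ accordingly: t2g^3 e_g^2.
Orbital CFSE = 0.0Δ_oct = 0.0 × 134 = 0 kJ/mol.
High-spin has no excess pairs, so no pairing correction applies.

0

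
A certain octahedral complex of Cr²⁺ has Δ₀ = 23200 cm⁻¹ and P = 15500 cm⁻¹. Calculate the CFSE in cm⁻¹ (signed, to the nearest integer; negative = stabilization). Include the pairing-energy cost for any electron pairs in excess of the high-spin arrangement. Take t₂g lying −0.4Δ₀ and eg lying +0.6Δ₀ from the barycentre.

-21620

Cr sits in group 6; removing 2 electrons leaves Cr²⁺ with 6 − 2 = 4 d electrons.
Here Δ₀ > P (23200 > 15500), so the low-spin state is favoured.
That gives t₂g⁴ eg⁰.
Orbital CFSE = -1.6Δ₀ = -1.6 × 23200 = -37120 cm⁻¹.
Excess pairs vs high-spin: 1 − 0 = 1; pairing cost = +15500 cm⁻¹.
Net CFSE = -37120 + 15500 = -21620 cm⁻¹.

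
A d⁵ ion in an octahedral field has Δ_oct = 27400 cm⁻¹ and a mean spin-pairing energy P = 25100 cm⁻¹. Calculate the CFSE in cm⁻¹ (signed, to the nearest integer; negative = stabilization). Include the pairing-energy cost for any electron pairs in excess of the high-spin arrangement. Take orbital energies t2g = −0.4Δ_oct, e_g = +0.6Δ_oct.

With Δ_oct > P the complex is low-spin.
Configuration: t2g^5 e_g^0.
Orbital CFSE = -2.0Δ_oct = -2.0 × 27400 = -54800 cm⁻¹.
Excess pairs vs high-spin: 2 − 0 = 2; pairing cost = +50200 cm⁻¹.
Net CFSE = -54800 + 50200 = -4600 cm⁻¹.

-4600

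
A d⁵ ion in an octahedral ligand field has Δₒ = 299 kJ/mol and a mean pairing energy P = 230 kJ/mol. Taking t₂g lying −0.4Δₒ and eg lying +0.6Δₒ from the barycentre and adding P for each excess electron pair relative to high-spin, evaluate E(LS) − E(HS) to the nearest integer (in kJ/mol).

-138

High-spin: t₂g³ eg², CFSE = 0.0Δₒ = 0 kJ/mol.
For low-spin the configuration is t₂g⁵ eg⁰: orbital energy -2.0 × 299 = -598 kJ/mol, and 2 additional pairs relative to high-spin add 460 kJ/mol, giving -138 kJ/mol.
Thus E(LS) − E(HS) = -138 kJ/mol.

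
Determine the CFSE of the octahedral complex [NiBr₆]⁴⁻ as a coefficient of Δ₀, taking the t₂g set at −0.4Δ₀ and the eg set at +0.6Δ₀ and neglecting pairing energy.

-1.2 Δ₀

Each Br⁻ contributes -1; 6 × (-1) = -6. With overall charge -4, Ni is in the +2 oxidation state.
Ni is in group 10, so Ni²⁺ is d⁸ (10 − 2 = 8).
Configuration: t₂g⁶ eg².
CFSE = 6(-0.4Δ₀) + 2(0.6Δ₀) = -2.4Δ₀ + 1.2Δ₀ = -1.2Δ₀.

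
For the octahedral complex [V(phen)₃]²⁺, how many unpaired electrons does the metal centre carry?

3

phen is neutral, so the +2 overall charge sits on V: oxidation state +2.
V sits in group 5; removing 2 electrons leaves V²⁺ with 5 − 2 = 3 d electrons.
Configuration: t₂g³ eg⁰, giving 3 unpaired electrons.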